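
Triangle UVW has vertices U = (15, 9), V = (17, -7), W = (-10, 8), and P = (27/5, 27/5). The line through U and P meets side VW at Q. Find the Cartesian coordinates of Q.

(-1, 3)

Barycentric coordinates of P with respect to UVW: (2/5, 1/5, 2/5).
On side VW the U-coordinate is zero; dropping P's U-weight 2/5 and renormalizing the remaining 1/5 : 2/5 gives weights 1/3, 2/3 on V, W.
Q = (1/3)·(17, -7) + (2/3)·(-10, 8) = (-1, 3).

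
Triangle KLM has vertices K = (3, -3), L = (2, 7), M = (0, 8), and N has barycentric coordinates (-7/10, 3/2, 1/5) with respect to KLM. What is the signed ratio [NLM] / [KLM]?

The signed ratio [NLM]/[KLM] equals the barycentric coordinate of N at vertex K, which is -7/10.

-7/10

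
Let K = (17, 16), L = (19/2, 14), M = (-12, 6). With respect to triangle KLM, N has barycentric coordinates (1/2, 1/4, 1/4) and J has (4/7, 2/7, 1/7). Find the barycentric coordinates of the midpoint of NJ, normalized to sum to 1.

(15/28, 15/56, 11/56)

Since both coordinate triples sum to 1, the midpoint's barycentrics are the componentwise average.
(1/2+4/7)/2 = 15/28; similarly 15/56 and 11/56.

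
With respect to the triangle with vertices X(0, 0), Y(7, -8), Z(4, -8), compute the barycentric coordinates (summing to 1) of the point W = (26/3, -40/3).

Signed area of the reference triangle: [XYZ] = ½·(0·(-8−(-8)) + 7·(-8−0) + 4·(0−(-8))) = ½·(0 − 56 + 32) = -12.
[WYZ] = ½·((26/3)·(-8−(-8)) + 7·(-8−(-40/3)) + 4·(-40/3−(-8))) = ½·(0 + 112/3 − 64/3) = 8, so the X-coordinate is 8/(-12) = -2/3.
[XWZ] = ½·(0·(-40/3−(-8)) + (26/3)·(-8−0) + 4·(0−(-40/3))) = ½·(0 − 208/3 + 160/3) = -8, so the Y-coordinate is 2/3.
[XYW] = ½·(0·(-8−(-40/3)) + 7·(-40/3−0) + (26/3)·(0−(-8))) = ½·(0 − 280/3 + 208/3) = -12, so the Z-coordinate is 1.
Check: -2/3 + 2/3 + 1 = 1.

(-2/3, 2/3, 1)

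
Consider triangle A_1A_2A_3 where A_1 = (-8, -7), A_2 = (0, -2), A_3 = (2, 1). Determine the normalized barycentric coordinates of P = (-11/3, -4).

(1/2, 1/3, 1/6)

Signed area of the reference triangle: [A_1A_2A_3] = ½·((-8)·(-2−1) + 0·(1−(-7)) + 2·(-7−(-2))) = ½·(24 + 0 − 10) = 7.
[PA_2A_3] = ½·((-11/3)·(-2−1) + 0·(1−(-4)) + 2·(-4−(-2))) = ½·(11 + 0 − 4) = 7/2, so the A_1-coordinate is (7/2)/7 = 1/2.
[A_1PA_3] = ½·((-8)·(-4−1) + (-11/3)·(1−(-7)) + 2·(-7−(-4))) = ½·(40 − 88/3 − 6) = 7/3, so the A_2-coordinate is 1/3.
[A_1A_2P] = ½·((-8)·(-2−(-4)) + 0·(-4−(-7)) + (-11/3)·(-7−(-2))) = ½·(-16 + 0 + 55/3) = 7/6, so the A_3-coordinate is 1/6.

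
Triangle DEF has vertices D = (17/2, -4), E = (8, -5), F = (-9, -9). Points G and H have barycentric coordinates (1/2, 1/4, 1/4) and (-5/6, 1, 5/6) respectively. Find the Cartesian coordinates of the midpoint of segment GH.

(-31/24, -22/3)

Barycentric coordinates of the midpoint are the average: (-1/6, 5/8, 13/24).
Converting: (-1/6)·D + (5/8)·E + (13/24)·F = (-31/24, -22/3).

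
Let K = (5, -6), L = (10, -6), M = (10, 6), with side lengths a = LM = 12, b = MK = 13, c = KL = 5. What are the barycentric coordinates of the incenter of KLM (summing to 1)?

The incenter has barycentric coordinates proportional to the opposite side lengths: (12 : 13 : 5).
Normalizing by 12+13+5 = 30 gives (2/5, 13/30, 1/6).

(2/5, 13/30, 1/6)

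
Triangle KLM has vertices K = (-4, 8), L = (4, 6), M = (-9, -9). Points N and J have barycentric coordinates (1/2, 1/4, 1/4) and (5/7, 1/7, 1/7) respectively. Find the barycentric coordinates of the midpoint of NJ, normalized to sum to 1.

Since both coordinate triples sum to 1, the midpoint's barycentrics are the componentwise average.
(1/2+5/7)/2 = 17/28; similarly 11/56 and 11/56.

(17/28, 11/56, 11/56)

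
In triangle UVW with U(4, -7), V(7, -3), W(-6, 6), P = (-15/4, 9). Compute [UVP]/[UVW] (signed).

1

[UVW] = ½·(4·(-3−6) + 7·(6−(-7)) + (-6)·(-7−(-3))) = ½·(-36 + 91 + 24) = 79/2.
[UVP] = ½·(4·(-3−9) + 7·(9−(-7)) + (-15/4)·(-7−(-3))) = ½·(-48 + 112 + 15) = 79/2, so the ratio is (79/2)/(79/2) = 1.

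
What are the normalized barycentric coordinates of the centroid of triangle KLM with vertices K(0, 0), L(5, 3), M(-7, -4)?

The centroid is the average of the vertices, so each weight is 1/3.

(1/3, 1/3, 1/3)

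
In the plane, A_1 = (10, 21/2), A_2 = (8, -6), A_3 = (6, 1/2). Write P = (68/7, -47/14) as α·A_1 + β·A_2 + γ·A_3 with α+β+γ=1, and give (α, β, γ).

(5/14, 8/7, -1/2)

Signed area of the reference triangle: [A_1A_2A_3] = ½·(10·(-6−(1/2)) + 8·(1/2−(21/2)) + 6·(21/2−(-6))) = ½·(-65 − 80 + 99) = -23.
[PA_2A_3] = ½·((68/7)·(-6−(1/2)) + 8·(1/2−(-47/14)) + 6·(-47/14−(-6))) = ½·(-442/7 + 216/7 + 111/7) = -115/14, so the A_1-coordinate is (-115/14)/(-23) = 5/14.
[A_1PA_3] = ½·(10·(-47/14−(1/2)) + (68/7)·(1/2−(21/2)) + 6·(21/2−(-47/14))) = ½·(-270/7 − 680/7 + 582/7) = -184/7, so the A_2-coordinate is 8/7.
[A_1A_2P] = ½·(10·(-6−(-47/14)) + 8·(-47/14−(21/2)) + (68/7)·(21/2−(-6))) = ½·(-185/7 − 776/7 + 1122/7) = 23/2, so the A_3-coordinate is -1/2.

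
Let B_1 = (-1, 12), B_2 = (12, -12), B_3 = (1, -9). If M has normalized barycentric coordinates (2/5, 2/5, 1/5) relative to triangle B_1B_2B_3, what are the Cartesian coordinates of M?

M = (2/5)·B_1 + (2/5)·B_2 + (1/5)·B_3.
x-coordinate: (2/5)·(-1) + (2/5)·12 + (1/5)·1 = 23/5.
y-coordinate: (2/5)·12 + (2/5)·(-12) + (1/5)·(-9) = -9/5.

(23/5, -9/5)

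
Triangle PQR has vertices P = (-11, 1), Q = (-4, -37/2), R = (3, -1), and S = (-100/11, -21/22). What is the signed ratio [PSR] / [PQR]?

[PQR] = ½·((-11)·(-37/2−(-1)) + (-4)·(-1−1) + 3·(1−(-37/2))) = ½·(385/2 + 8 + 117/2) = 259/2.
[PSR] = ½·((-11)·(-21/22−(-1)) + (-100/11)·(-1−1) + 3·(1−(-21/22))) = ½·(-1/2 + 200/11 + 129/22) = 259/22, so the ratio is (259/22)/(259/2) = 1/11.

1/11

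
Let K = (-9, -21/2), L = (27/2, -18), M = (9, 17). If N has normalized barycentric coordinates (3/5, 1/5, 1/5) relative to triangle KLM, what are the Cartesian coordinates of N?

N = (3/5)·K + (1/5)·L + (1/5)·M.
x-coordinate: (3/5)·(-9) + (1/5)·(27/2) + (1/5)·9 = -9/10.
y-coordinate: (3/5)·(-21/2) + (1/5)·(-18) + (1/5)·17 = -13/2.

(-9/10, -13/2)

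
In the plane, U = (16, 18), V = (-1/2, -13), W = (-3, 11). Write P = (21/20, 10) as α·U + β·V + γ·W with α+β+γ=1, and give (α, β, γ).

Signed area of the reference triangle: [UVW] = ½·(16·(-13−11) + (-1/2)·(11−18) + (-3)·(18−(-13))) = ½·(-384 + 7/2 − 93) = -947/4.
[PVW] = ½·((21/20)·(-13−11) + (-1/2)·(11−10) + (-3)·(10−(-13))) = ½·(-126/5 − 1/2 − 69) = -947/20, so the U-coordinate is (-947/20)/(-947/4) = 1/5.
[UPW] = ½·(16·(10−11) + (21/20)·(11−18) + (-3)·(18−10)) = ½·(-16 − 147/20 − 24) = -947/40, so the V-coordinate is 1/10.
[UVP] = ½·(16·(-13−10) + (-1/2)·(10−18) + (21/20)·(18−(-13))) = ½·(-368 + 4 + 651/20) = -6629/40, so the W-coordinate is 7/10.

(1/5, 1/10, 7/10)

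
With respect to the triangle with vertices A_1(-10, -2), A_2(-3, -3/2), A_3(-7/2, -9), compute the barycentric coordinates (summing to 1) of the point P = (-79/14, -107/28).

Signed area of the reference triangle: [A_1A_2A_3] = ½·((-10)·(-3/2−(-9)) + (-3)·(-9−(-2)) + (-7/2)·(-2−(-3/2))) = ½·(-75 + 21 + 7/4) = -209/8.
[PA_2A_3] = ½·((-79/14)·(-3/2−(-9)) + (-3)·(-9−(-107/28)) + (-7/2)·(-107/28−(-3/2))) = ½·(-1185/28 + 435/28 + 65/8) = -1045/112, so the A_1-coordinate is (-1045/112)/(-209/8) = 5/14.
[A_1PA_3] = ½·((-10)·(-107/28−(-9)) + (-79/14)·(-9−(-2)) + (-7/2)·(-2−(-107/28))) = ½·(-725/14 + 79/2 − 51/8) = -1045/112, so the A_2-coordinate is 5/14.
[A_1A_2P] = ½·((-10)·(-3/2−(-107/28)) + (-3)·(-107/28−(-2)) + (-79/14)·(-2−(-3/2))) = ½·(-325/14 + 153/28 + 79/28) = -209/28, so the A_3-coordinate is 2/7.

(5/14, 5/14, 2/7)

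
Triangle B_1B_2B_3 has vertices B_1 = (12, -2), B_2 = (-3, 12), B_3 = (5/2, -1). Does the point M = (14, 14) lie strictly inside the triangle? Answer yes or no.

Barycentric coordinates of M: (116/59, 77/59, -134/59).
The three coordinates are positive, positive, negative; a point is interior exactly when all three are positive.

no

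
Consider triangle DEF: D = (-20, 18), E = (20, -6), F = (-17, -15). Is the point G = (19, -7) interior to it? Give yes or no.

Barycentric coordinates of G: (-7/312, 101/104, 2/39).
The three coordinates are negative, positive, positive; a point is interior exactly when all three are positive.

no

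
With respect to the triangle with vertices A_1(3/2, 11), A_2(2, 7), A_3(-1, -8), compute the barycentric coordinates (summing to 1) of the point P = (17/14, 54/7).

Signed area of the reference triangle: [A_1A_2A_3] = ½·((3/2)·(7−(-8)) + 2·(-8−11) + (-1)·(11−7)) = ½·(45/2 − 38 − 4) = -39/4.
[PA_2A_3] = ½·((17/14)·(7−(-8)) + 2·(-8−(54/7)) + (-1)·(54/7−7)) = ½·(255/14 − 220/7 − 5/7) = -195/28, so the A_1-coordinate is (-195/28)/(-39/4) = 5/7.
[A_1PA_3] = ½·((3/2)·(54/7−(-8)) + (17/14)·(-8−11) + (-1)·(11−(54/7))) = ½·(165/7 − 323/14 − 23/7) = -39/28, so the A_2-coordinate is 1/7.
[A_1A_2P] = ½·((3/2)·(7−(54/7)) + 2·(54/7−11) + (17/14)·(11−7)) = ½·(-15/14 − 46/7 + 34/7) = -39/28, so the A_3-coordinate is 1/7.

(5/7, 1/7, 1/7)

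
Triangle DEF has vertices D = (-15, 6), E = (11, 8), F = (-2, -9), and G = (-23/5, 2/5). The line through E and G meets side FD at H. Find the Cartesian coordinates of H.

Barycentric coordinates of G with respect to DEF: (2/5, 1/5, 2/5).
On side FD the E-coordinate is zero; dropping G's E-weight 1/5 and renormalizing the remaining 2/5 : 2/5 gives weights 1/2, 1/2 on F, D.
H = (1/2)·(-2, -9) + (1/2)·(-15, 6) = (-17/2, -3/2).

(-17/2, -3/2)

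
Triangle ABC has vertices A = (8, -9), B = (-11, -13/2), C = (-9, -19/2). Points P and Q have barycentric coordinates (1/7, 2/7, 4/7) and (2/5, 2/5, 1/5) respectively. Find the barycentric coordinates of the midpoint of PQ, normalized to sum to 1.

(19/70, 12/35, 27/70)

Since both coordinate triples sum to 1, the midpoint's barycentrics are the componentwise average.
(1/7+2/5)/2 = 19/70; similarly 12/35 and 27/70.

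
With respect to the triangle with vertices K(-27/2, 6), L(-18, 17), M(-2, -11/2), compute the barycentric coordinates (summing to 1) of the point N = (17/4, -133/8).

(1/2, -3/4, 5/4)

Signed area of the reference triangle: [KLM] = ½·((-27/2)·(17−(-11/2)) + (-18)·(-11/2−6) + (-2)·(6−17)) = ½·(-1215/4 + 207 + 22) = -299/8.
[NLM] = ½·((17/4)·(17−(-11/2)) + (-18)·(-11/2−(-133/8)) + (-2)·(-133/8−17)) = ½·(765/8 − 801/4 + 269/4) = -299/16, so the K-coordinate is (-299/16)/(-299/8) = 1/2.
[KNM] = ½·((-27/2)·(-133/8−(-11/2)) + (17/4)·(-11/2−6) + (-2)·(6−(-133/8))) = ½·(2403/16 − 391/8 − 181/4) = 897/32, so the L-coordinate is -3/4.
[KLN] = ½·((-27/2)·(17−(-133/8)) + (-18)·(-133/8−6) + (17/4)·(6−17)) = ½·(-7263/16 + 1629/4 − 187/4) = -1495/32, so the M-coordinate is 5/4.
Check: 1/2 − 3/4 + 5/4 = 1.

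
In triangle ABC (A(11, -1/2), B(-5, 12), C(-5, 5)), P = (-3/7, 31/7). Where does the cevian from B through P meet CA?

Barycentric coordinates of P with respect to ABC: (2/7, 1/7, 4/7).
On side CA the B-coordinate is zero; dropping P's B-weight 1/7 and renormalizing the remaining 4/7 : 2/7 gives weights 2/3, 1/3 on C, A.
Q = (2/3)·(-5, 5) + (1/3)·(11, -1/2) = (1/3, 19/6).

(1/3, 19/6)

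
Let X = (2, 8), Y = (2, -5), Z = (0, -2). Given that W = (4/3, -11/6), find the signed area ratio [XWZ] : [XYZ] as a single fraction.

[XYZ] = ½·(2·(-5−(-2)) + 2·(-2−8) + 0·(8−(-5))) = ½·(-6 − 20 + 0) = -13.
[XWZ] = ½·(2·(-11/6−(-2)) + (4/3)·(-2−8) + 0·(8−(-11/6))) = ½·(1/3 − 40/3 + 0) = -13/2, so the ratio is (-13/2)/(-13) = 1/2.

1/2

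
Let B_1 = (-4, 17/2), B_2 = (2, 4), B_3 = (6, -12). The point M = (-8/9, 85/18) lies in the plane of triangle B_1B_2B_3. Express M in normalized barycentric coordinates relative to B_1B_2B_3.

Signed area of the reference triangle: [B_1B_2B_3] = ½·((-4)·(4−(-12)) + 2·(-12−(17/2)) + 6·(17/2−4)) = ½·(-64 − 41 + 27) = -39.
[MB_2B_3] = ½·((-8/9)·(4−(-12)) + 2·(-12−(85/18)) + 6·(85/18−4)) = ½·(-128/9 − 301/9 + 13/3) = -65/3, so the B_1-coordinate is (-65/3)/(-39) = 5/9.
[B_1MB_3] = ½·((-4)·(85/18−(-12)) + (-8/9)·(-12−(17/2)) + 6·(17/2−(85/18))) = ½·(-602/9 + 164/9 + 68/3) = -13, so the B_2-coordinate is 1/3.
[B_1B_2M] = ½·((-4)·(4−(85/18)) + 2·(85/18−(17/2)) + (-8/9)·(17/2−4)) = ½·(26/9 − 68/9 − 4) = -13/3, so the B_3-coordinate is 1/9.
Check: 5/9 + 1/3 + 1/9 = 1.

(5/9, 1/3, 1/9)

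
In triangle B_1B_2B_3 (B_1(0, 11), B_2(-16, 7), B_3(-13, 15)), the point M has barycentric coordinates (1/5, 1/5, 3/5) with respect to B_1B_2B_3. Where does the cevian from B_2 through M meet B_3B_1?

Line B_2M meets B_3B_1 where the B_2-coordinate vanishes; zeroing M's B_2-weight and renormalizing leaves B_3, B_1-weights 3/5 : 1/5 → (3/4, 1/4).
So N = (3/4)·B_3 + (1/4)·B_1 = (-39/4, 14).

(-39/4, 14)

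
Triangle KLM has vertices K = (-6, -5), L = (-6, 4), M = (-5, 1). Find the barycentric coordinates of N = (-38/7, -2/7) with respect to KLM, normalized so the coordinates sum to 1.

(2/7, 1/7, 4/7)

Signed area of the reference triangle: [KLM] = ½·((-6)·(4−1) + (-6)·(1−(-5)) + (-5)·(-5−4)) = ½·(-18 − 36 + 45) = -9/2.
[NLM] = ½·((-38/7)·(4−1) + (-6)·(1−(-2/7)) + (-5)·(-2/7−4)) = ½·(-114/7 − 54/7 + 150/7) = -9/7, so the K-coordinate is (-9/7)/(-9/2) = 2/7.
[KNM] = ½·((-6)·(-2/7−1) + (-38/7)·(1−(-5)) + (-5)·(-5−(-2/7))) = ½·(54/7 − 228/7 + 165/7) = -9/14, so the L-coordinate is 1/7.
[KLN] = ½·((-6)·(4−(-2/7)) + (-6)·(-2/7−(-5)) + (-38/7)·(-5−4)) = ½·(-180/7 − 198/7 + 342/7) = -18/7, so the M-coordinate is 4/7.
Check: 2/7 + 1/7 + 4/7 = 1.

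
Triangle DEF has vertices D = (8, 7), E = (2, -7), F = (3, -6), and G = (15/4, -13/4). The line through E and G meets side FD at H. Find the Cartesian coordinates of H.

Barycentric coordinates of G with respect to DEF: (1/4, 1/2, 1/4).
On side FD the E-coordinate is zero; dropping G's E-weight 1/2 and renormalizing the remaining 1/4 : 1/4 gives weights 1/2, 1/2 on F, D.
H = (1/2)·(3, -6) + (1/2)·(8, 7) = (11/2, 1/2).

(11/2, 1/2)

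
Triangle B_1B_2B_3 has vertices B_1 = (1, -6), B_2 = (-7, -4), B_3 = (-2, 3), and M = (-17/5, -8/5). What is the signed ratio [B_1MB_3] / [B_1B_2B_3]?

[B_1B_2B_3] = ½·(1·(-4−3) + (-7)·(3−(-6)) + (-2)·(-6−(-4))) = ½·(-7 − 63 + 4) = -33.
[B_1MB_3] = ½·(1·(-8/5−3) + (-17/5)·(3−(-6)) + (-2)·(-6−(-8/5))) = ½·(-23/5 − 153/5 + 44/5) = -66/5, so the ratio is (-66/5)/(-33) = 2/5.

2/5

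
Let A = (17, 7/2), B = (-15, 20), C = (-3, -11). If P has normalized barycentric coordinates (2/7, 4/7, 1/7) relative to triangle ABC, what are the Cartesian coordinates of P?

P = (2/7)·A + (4/7)·B + (1/7)·C.
x-coordinate: (2/7)·17 + (4/7)·(-15) + (1/7)·(-3) = -29/7.
y-coordinate: (2/7)·(7/2) + (4/7)·20 + (1/7)·(-11) = 76/7.

(-29/7, 76/7)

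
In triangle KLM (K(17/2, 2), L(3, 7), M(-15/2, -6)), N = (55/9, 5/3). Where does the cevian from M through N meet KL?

Barycentric coordinates of N with respect to KLM: (7/9, 1/9, 1/9).
On side KL the M-coordinate is zero; dropping N's M-weight 1/9 and renormalizing the remaining 7/9 : 1/9 gives weights 7/8, 1/8 on K, L.
J = (7/8)·(17/2, 2) + (1/8)·(3, 7) = (125/16, 21/8).

(125/16, 21/8)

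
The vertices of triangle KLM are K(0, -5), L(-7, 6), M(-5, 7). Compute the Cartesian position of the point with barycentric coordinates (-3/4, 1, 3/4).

(-43/4, 15)

N = (-3/4)·K + 1·L + (3/4)·M.
x-coordinate: (-3/4)·0 + 1·(-7) + (3/4)·(-5) = -43/4.
y-coordinate: (-3/4)·(-5) + 1·6 + (3/4)·7 = 15.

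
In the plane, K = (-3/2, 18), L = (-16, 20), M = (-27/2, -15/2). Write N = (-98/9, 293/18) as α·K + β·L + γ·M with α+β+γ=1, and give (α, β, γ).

(1/3, 5/9, 1/9)

Signed area of the reference triangle: [KLM] = ½·((-3/2)·(20−(-15/2)) + (-16)·(-15/2−18) + (-27/2)·(18−20)) = ½·(-165/4 + 408 + 27) = 1575/8.
[NLM] = ½·((-98/9)·(20−(-15/2)) + (-16)·(-15/2−(293/18)) + (-27/2)·(293/18−20)) = ½·(-2695/9 + 3424/9 + 201/4) = 525/8, so the K-coordinate is (525/8)/(1575/8) = 1/3.
[KNM] = ½·((-3/2)·(293/18−(-15/2)) + (-98/9)·(-15/2−18) + (-27/2)·(18−(293/18))) = ½·(-107/3 + 833/3 − 93/4) = 875/8, so the L-coordinate is 5/9.
[KLN] = ½·((-3/2)·(20−(293/18)) + (-16)·(293/18−18) + (-98/9)·(18−20)) = ½·(-67/12 + 248/9 + 196/9) = 175/8, so the M-coordinate is 1/9.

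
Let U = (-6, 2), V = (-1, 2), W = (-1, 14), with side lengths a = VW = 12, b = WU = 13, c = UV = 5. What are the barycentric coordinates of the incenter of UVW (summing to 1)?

(2/5, 13/30, 1/6)

The incenter has barycentric coordinates proportional to the opposite side lengths: (12 : 13 : 5).
Normalizing by 12+13+5 = 30 gives (2/5, 13/30, 1/6).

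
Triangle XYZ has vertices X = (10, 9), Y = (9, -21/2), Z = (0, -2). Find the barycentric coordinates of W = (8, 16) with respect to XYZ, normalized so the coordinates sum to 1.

(5/4, -1/2, 1/4)

Signed area of the reference triangle: [XYZ] = ½·(10·(-21/2−(-2)) + 9·(-2−9) + 0·(9−(-21/2))) = ½·(-85 − 99 + 0) = -92.
[WYZ] = ½·(8·(-21/2−(-2)) + 9·(-2−16) + 0·(16−(-21/2))) = ½·(-68 − 162 + 0) = -115, so the X-coordinate is (-115)/(-92) = 5/4.
[XWZ] = ½·(10·(16−(-2)) + 8·(-2−9) + 0·(9−16)) = ½·(180 − 88 + 0) = 46, so the Y-coordinate is -1/2.
[XYW] = ½·(10·(-21/2−16) + 9·(16−9) + 8·(9−(-21/2))) = ½·(-265 + 63 + 156) = -23, so the Z-coordinate is 1/4.
Check: 5/4 − 1/2 + 1/4 = 1.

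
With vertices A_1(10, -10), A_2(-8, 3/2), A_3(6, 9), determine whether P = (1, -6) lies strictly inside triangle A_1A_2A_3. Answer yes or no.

Barycentric coordinates of P: (345/592, 155/296, -63/592).
The three coordinates are positive, positive, negative; a point is interior exactly when all three are positive.

no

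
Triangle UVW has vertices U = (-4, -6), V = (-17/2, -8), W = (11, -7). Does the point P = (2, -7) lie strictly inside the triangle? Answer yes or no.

yes

Barycentric coordinates of P: (6/23, 6/23, 11/23).
The three coordinates are positive, positive, positive; a point is interior exactly when all three are positive.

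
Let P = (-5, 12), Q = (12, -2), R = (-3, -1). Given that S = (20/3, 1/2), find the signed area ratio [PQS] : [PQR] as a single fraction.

1/6

[PQR] = ½·((-5)·(-2−(-1)) + 12·(-1−12) + (-3)·(12−(-2))) = ½·(5 − 156 − 42) = -193/2.
[PQS] = ½·((-5)·(-2−(1/2)) + 12·(1/2−12) + (20/3)·(12−(-2))) = ½·(25/2 − 138 + 280/3) = -193/12, so the ratio is (-193/12)/(-193/2) = 1/6.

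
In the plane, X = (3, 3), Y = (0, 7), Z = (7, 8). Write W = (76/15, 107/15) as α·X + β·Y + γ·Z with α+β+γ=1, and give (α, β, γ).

(2/15, 1/5, 2/3)

Signed area of the reference triangle: [XYZ] = ½·(3·(7−8) + 0·(8−3) + 7·(3−7)) = ½·(-3 + 0 − 28) = -31/2.
[WYZ] = ½·((76/15)·(7−8) + 0·(8−(107/15)) + 7·(107/15−7)) = ½·(-76/15 + 0 + 14/15) = -31/15, so the X-coordinate is (-31/15)/(-31/2) = 2/15.
[XWZ] = ½·(3·(107/15−8) + (76/15)·(8−3) + 7·(3−(107/15))) = ½·(-13/5 + 76/3 − 434/15) = -31/10, so the Y-coordinate is 1/5.
[XYW] = ½·(3·(7−(107/15)) + 0·(107/15−3) + (76/15)·(3−7)) = ½·(-2/5 + 0 − 304/15) = -31/3, so the Z-coordinate is 2/3.
Check: 2/15 + 1/5 + 2/3 = 1.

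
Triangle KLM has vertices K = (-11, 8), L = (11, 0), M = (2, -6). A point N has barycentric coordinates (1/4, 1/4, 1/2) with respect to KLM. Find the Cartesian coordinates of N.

(1, -1)

N = (1/4)·K + (1/4)·L + (1/2)·M.
x-coordinate: (1/4)·(-11) + (1/4)·11 + (1/2)·2 = 1.
y-coordinate: (1/4)·8 + (1/4)·0 + (1/2)·(-6) = -1.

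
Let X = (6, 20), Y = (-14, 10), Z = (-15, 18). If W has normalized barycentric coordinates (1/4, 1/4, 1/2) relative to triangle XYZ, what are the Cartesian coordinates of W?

W = (1/4)·X + (1/4)·Y + (1/2)·Z.
x-coordinate: (1/4)·6 + (1/4)·(-14) + (1/2)·(-15) = -19/2.
y-coordinate: (1/4)·20 + (1/4)·10 + (1/2)·18 = 33/2.

(-19/2, 33/2)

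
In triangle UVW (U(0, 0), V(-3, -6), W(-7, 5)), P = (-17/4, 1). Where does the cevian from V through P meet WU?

(-14/3, 10/3)

Barycentric coordinates of P with respect to UVW: (1/4, 1/4, 1/2).
On side WU the V-coordinate is zero; dropping P's V-weight 1/4 and renormalizing the remaining 1/2 : 1/4 gives weights 2/3, 1/3 on W, U.
Q = (2/3)·(-7, 5) + (1/3)·(0, 0) = (-14/3, 10/3).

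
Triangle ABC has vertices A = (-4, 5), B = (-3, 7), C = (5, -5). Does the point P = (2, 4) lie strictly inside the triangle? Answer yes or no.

no

Barycentric coordinates of P: (-9/7, 51/28, 13/28).
The three coordinates are negative, positive, positive; a point is interior exactly when all three are positive.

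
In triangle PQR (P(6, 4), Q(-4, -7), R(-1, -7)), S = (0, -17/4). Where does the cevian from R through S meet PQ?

(1, -3/2)

Barycentric coordinates of S with respect to PQR: (1/4, 1/4, 1/2).
On side PQ the R-coordinate is zero; dropping S's R-weight 1/2 and renormalizing the remaining 1/4 : 1/4 gives weights 1/2, 1/2 on P, Q.
T = (1/2)·(6, 4) + (1/2)·(-4, -7) = (1, -3/2).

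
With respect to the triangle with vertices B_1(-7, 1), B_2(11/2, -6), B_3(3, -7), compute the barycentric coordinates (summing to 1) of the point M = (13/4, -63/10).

Signed area of the reference triangle: [B_1B_2B_3] = ½·((-7)·(-6−(-7)) + (11/2)·(-7−1) + 3·(1−(-6))) = ½·(-7 − 44 + 21) = -15.
[MB_2B_3] = ½·((13/4)·(-6−(-7)) + (11/2)·(-7−(-63/10)) + 3·(-63/10−(-6))) = ½·(13/4 − 77/20 − 9/10) = -3/4, so the B_1-coordinate is (-3/4)/(-15) = 1/20.
[B_1MB_3] = ½·((-7)·(-63/10−(-7)) + (13/4)·(-7−1) + 3·(1−(-63/10))) = ½·(-49/10 − 26 + 219/10) = -9/2, so the B_2-coordinate is 3/10.
[B_1B_2M] = ½·((-7)·(-6−(-63/10)) + (11/2)·(-63/10−1) + (13/4)·(1−(-6))) = ½·(-21/10 − 803/20 + 91/4) = -39/4, so the B_3-coordinate is 13/20.

(1/20, 3/10, 13/20)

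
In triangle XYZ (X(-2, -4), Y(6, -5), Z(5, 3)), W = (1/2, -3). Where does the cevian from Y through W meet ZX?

Barycentric coordinates of W with respect to XYZ: (2/3, 1/6, 1/6).
On side ZX the Y-coordinate is zero; dropping W's Y-weight 1/6 and renormalizing the remaining 1/6 : 2/3 gives weights 1/5, 4/5 on Z, X.
V = (1/5)·(5, 3) + (4/5)·(-2, -4) = (-3/5, -13/5).

(-3/5, -13/5)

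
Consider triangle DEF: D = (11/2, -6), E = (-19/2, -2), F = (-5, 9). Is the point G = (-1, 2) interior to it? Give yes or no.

Barycentric coordinates of G: (151/366, 9/122, 94/183).
The three coordinates are positive, positive, positive; a point is interior exactly when all three are positive.

yes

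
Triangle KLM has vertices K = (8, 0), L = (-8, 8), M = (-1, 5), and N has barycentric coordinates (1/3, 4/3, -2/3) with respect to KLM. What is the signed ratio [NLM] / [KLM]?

The signed ratio [NLM]/[KLM] equals the barycentric coordinate of N at vertex K, which is 1/3.

1/3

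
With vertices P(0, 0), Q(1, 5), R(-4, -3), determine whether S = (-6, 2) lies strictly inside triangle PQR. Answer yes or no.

Barycentric coordinates of S: (-41/17, 26/17, 32/17).
The three coordinates are negative, positive, positive; a point is interior exactly when all three are positive.

no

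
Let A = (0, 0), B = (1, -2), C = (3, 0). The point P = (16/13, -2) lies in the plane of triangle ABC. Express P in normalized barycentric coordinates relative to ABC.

Signed area of the reference triangle: [ABC] = ½·(0·(-2−0) + 1·(0−0) + 3·(0−(-2))) = ½·(0 + 0 + 6) = 3.
[PBC] = ½·((16/13)·(-2−0) + 1·(0−(-2)) + 3·(-2−(-2))) = ½·(-32/13 + 2 + 0) = -3/13, so the A-coordinate is (-3/13)/3 = -1/13.
[APC] = ½·(0·(-2−0) + (16/13)·(0−0) + 3·(0−(-2))) = ½·(0 + 0 + 6) = 3, so the B-coordinate is 1.
[ABP] = ½·(0·(-2−(-2)) + 1·(-2−0) + (16/13)·(0−(-2))) = ½·(0 − 2 + 32/13) = 3/13, so the C-coordinate is 1/13.
Check: -1/13 + 1 + 1/13 = 1.

(-1/13, 1, 1/13)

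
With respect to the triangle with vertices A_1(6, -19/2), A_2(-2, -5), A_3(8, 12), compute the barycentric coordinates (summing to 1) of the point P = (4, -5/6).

(1/3, 1/3, 1/3)

Signed area of the reference triangle: [A_1A_2A_3] = ½·(6·(-5−12) + (-2)·(12−(-19/2)) + 8·(-19/2−(-5))) = ½·(-102 − 43 − 36) = -181/2.
[PA_2A_3] = ½·(4·(-5−12) + (-2)·(12−(-5/6)) + 8·(-5/6−(-5))) = ½·(-68 − 77/3 + 100/3) = -181/6, so the A_1-coordinate is (-181/6)/(-181/2) = 1/3.
[A_1PA_3] = ½·(6·(-5/6−12) + 4·(12−(-19/2)) + 8·(-19/2−(-5/6))) = ½·(-77 + 86 − 208/3) = -181/6, so the A_2-coordinate is 1/3.
[A_1A_2P] = ½·(6·(-5−(-5/6)) + (-2)·(-5/6−(-19/2)) + 4·(-19/2−(-5))) = ½·(-25 − 52/3 − 18) = -181/6, so the A_3-coordinate is 1/3.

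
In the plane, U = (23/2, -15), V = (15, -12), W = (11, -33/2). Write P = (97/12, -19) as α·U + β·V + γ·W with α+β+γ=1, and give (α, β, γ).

(5/6, -5/6, 1)

Signed area of the reference triangle: [UVW] = ½·((23/2)·(-12−(-33/2)) + 15·(-33/2−(-15)) + 11·(-15−(-12))) = ½·(207/4 − 45/2 − 33) = -15/8.
[PVW] = ½·((97/12)·(-12−(-33/2)) + 15·(-33/2−(-19)) + 11·(-19−(-12))) = ½·(291/8 + 75/2 − 77) = -25/16, so the U-coordinate is (-25/16)/(-15/8) = 5/6.
[UPW] = ½·((23/2)·(-19−(-33/2)) + (97/12)·(-33/2−(-15)) + 11·(-15−(-19))) = ½·(-115/4 − 97/8 + 44) = 25/16, so the V-coordinate is -5/6.
[UVP] = ½·((23/2)·(-12−(-19)) + 15·(-19−(-15)) + (97/12)·(-15−(-12))) = ½·(161/2 − 60 − 97/4) = -15/8, so the W-coordinate is 1.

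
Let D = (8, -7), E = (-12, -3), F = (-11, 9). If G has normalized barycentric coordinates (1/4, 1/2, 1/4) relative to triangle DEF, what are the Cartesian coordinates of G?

G = (1/4)·D + (1/2)·E + (1/4)·F.
x-coordinate: (1/4)·8 + (1/2)·(-12) + (1/4)·(-11) = -27/4.
y-coordinate: (1/4)·(-7) + (1/2)·(-3) + (1/4)·9 = -1.

(-27/4, -1)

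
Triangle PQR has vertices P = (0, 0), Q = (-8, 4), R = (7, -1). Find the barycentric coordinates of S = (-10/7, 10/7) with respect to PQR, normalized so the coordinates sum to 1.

(2/7, 3/7, 2/7)

Signed area of the reference triangle: [PQR] = ½·(0·(4−(-1)) + (-8)·(-1−0) + 7·(0−4)) = ½·(0 + 8 − 28) = -10.
[SQR] = ½·((-10/7)·(4−(-1)) + (-8)·(-1−(10/7)) + 7·(10/7−4)) = ½·(-50/7 + 136/7 − 18) = -20/7, so the P-coordinate is (-20/7)/(-10) = 2/7.
[PSR] = ½·(0·(10/7−(-1)) + (-10/7)·(-1−0) + 7·(0−(10/7))) = ½·(0 + 10/7 − 10) = -30/7, so the Q-coordinate is 3/7.
[PQS] = ½·(0·(4−(10/7)) + (-8)·(10/7−0) + (-10/7)·(0−4)) = ½·(0 − 80/7 + 40/7) = -20/7, so the R-coordinate is 2/7.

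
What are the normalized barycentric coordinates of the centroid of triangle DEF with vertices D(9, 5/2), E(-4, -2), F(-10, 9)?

(1/3, 1/3, 1/3)

The centroid is the average of the vertices, so each weight is 1/3.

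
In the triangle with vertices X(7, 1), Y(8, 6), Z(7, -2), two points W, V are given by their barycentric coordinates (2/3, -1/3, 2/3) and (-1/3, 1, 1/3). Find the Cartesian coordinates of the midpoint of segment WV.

(22/3, 7/6)

Barycentric coordinates of the midpoint are the average: (1/6, 1/3, 1/2).
Converting: (1/6)·X + (1/3)·Y + (1/2)·Z = (22/3, 7/6).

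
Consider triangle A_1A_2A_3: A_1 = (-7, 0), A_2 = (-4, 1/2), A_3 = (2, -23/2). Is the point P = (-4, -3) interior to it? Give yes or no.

Barycentric coordinates of P: (7/13, 5/26, 7/26).
The three coordinates are positive, positive, positive; a point is interior exactly when all three are positive.

yes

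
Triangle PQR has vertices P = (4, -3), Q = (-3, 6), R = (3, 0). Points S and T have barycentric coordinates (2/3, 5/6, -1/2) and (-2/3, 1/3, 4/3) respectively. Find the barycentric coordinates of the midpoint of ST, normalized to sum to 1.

Since both coordinate triples sum to 1, the midpoint's barycentrics are the componentwise average.
(2/3+-2/3)/2 = 0; similarly 7/12 and 5/12.

(0, 7/12, 5/12)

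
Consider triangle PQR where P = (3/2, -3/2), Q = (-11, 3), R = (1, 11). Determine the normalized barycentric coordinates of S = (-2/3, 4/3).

Signed area of the reference triangle: [PQR] = ½·((3/2)·(3−11) + (-11)·(11−(-3/2)) + 1·(-3/2−3)) = ½·(-12 − 275/2 − 9/2) = -77.
[SQR] = ½·((-2/3)·(3−11) + (-11)·(11−(4/3)) + 1·(4/3−3)) = ½·(16/3 − 319/3 − 5/3) = -154/3, so the P-coordinate is (-154/3)/(-77) = 2/3.
[PSR] = ½·((3/2)·(4/3−11) + (-2/3)·(11−(-3/2)) + 1·(-3/2−(4/3))) = ½·(-29/2 − 25/3 − 17/6) = -77/6, so the Q-coordinate is 1/6.
[PQS] = ½·((3/2)·(3−(4/3)) + (-11)·(4/3−(-3/2)) + (-2/3)·(-3/2−3)) = ½·(5/2 − 187/6 + 3) = -77/6, so the R-coordinate is 1/6.

(2/3, 1/6, 1/6)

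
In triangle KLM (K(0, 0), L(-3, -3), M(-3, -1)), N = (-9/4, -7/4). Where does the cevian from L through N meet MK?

Barycentric coordinates of N with respect to KLM: (1/4, 1/2, 1/4).
On side MK the L-coordinate is zero; dropping N's L-weight 1/2 and renormalizing the remaining 1/4 : 1/4 gives weights 1/2, 1/2 on M, K.
J = (1/2)·(-3, -1) + (1/2)·(0, 0) = (-3/2, -1/2).

(-3/2, -1/2)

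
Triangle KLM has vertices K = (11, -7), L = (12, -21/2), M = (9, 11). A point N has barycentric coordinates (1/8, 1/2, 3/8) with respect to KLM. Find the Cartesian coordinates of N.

N = (1/8)·K + (1/2)·L + (3/8)·M.
x-coordinate: (1/8)·11 + (1/2)·12 + (3/8)·9 = 43/4.
y-coordinate: (1/8)·(-7) + (1/2)·(-21/2) + (3/8)·11 = -2.

(43/4, -2)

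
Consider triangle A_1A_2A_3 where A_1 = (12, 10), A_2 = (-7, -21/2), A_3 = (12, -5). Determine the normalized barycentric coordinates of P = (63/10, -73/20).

(1/5, 3/10, 1/2)

Signed area of the reference triangle: [A_1A_2A_3] = ½·(12·(-21/2−(-5)) + (-7)·(-5−10) + 12·(10−(-21/2))) = ½·(-66 + 105 + 246) = 285/2.
[PA_2A_3] = ½·((63/10)·(-21/2−(-5)) + (-7)·(-5−(-73/20)) + 12·(-73/20−(-21/2))) = ½·(-693/20 + 189/20 + 411/5) = 57/2, so the A_1-coordinate is (57/2)/(285/2) = 1/5.
[A_1PA_3] = ½·(12·(-73/20−(-5)) + (63/10)·(-5−10) + 12·(10−(-73/20))) = ½·(81/5 − 189/2 + 819/5) = 171/4, so the A_2-coordinate is 3/10.
[A_1A_2P] = ½·(12·(-21/2−(-73/20)) + (-7)·(-73/20−10) + (63/10)·(10−(-21/2))) = ½·(-411/5 + 1911/20 + 2583/20) = 285/4, so the A_3-coordinate is 1/2.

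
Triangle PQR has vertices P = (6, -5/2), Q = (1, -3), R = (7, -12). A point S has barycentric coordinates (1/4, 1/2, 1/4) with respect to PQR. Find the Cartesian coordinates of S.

(15/4, -41/8)

S = (1/4)·P + (1/2)·Q + (1/4)·R.
x-coordinate: (1/4)·6 + (1/2)·1 + (1/4)·7 = 15/4.
y-coordinate: (1/4)·(-5/2) + (1/2)·(-3) + (1/4)·(-12) = -41/8.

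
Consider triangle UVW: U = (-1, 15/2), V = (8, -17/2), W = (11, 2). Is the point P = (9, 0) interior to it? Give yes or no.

Barycentric coordinates of P: (2/19, 14/57, 37/57).
The three coordinates are positive, positive, positive; a point is interior exactly when all three are positive.

yes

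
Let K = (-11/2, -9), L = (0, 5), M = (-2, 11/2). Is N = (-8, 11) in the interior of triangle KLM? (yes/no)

Barycentric coordinates of N: (-32/123, -425/123, 580/123).
The three coordinates are negative, negative, positive; a point is interior exactly when all three are positive.

no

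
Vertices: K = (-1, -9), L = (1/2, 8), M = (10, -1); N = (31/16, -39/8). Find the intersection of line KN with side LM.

(41/6, 2)

Barycentric coordinates of N with respect to KLM: (5/8, 1/8, 1/4).
On side LM the K-coordinate is zero; dropping N's K-weight 5/8 and renormalizing the remaining 1/8 : 1/4 gives weights 1/3, 2/3 on L, M.
J = (1/3)·(1/2, 8) + (2/3)·(10, -1) = (41/6, 2).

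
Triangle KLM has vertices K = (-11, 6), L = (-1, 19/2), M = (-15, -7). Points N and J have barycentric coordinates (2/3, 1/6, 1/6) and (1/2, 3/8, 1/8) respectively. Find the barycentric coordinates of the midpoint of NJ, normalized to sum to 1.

Since both coordinate triples sum to 1, the midpoint's barycentrics are the componentwise average.
(2/3+1/2)/2 = 7/12; similarly 13/48 and 7/48.

(7/12, 13/48, 7/48)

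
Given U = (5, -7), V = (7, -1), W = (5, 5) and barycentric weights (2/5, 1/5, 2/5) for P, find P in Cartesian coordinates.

P = (2/5)·U + (1/5)·V + (2/5)·W.
x-coordinate: (2/5)·5 + (1/5)·7 + (2/5)·5 = 27/5.
y-coordinate: (2/5)·(-7) + (1/5)·(-1) + (2/5)·5 = -1.

(27/5, -1)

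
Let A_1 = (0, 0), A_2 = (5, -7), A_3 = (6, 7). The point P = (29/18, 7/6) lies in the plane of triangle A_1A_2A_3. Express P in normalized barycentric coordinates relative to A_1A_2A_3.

(13/18, 1/18, 2/9)

Signed area of the reference triangle: [A_1A_2A_3] = ½·(0·(-7−7) + 5·(7−0) + 6·(0−(-7))) = ½·(0 + 35 + 42) = 77/2.
[PA_2A_3] = ½·((29/18)·(-7−7) + 5·(7−(7/6)) + 6·(7/6−(-7))) = ½·(-203/9 + 175/6 + 49) = 1001/36, so the A_1-coordinate is (1001/36)/(77/2) = 13/18.
[A_1PA_3] = ½·(0·(7/6−7) + (29/18)·(7−0) + 6·(0−(7/6))) = ½·(0 + 203/18 − 7) = 77/36, so the A_2-coordinate is 1/18.
[A_1A_2P] = ½·(0·(-7−(7/6)) + 5·(7/6−0) + (29/18)·(0−(-7))) = ½·(0 + 35/6 + 203/18) = 77/9, so the A_3-coordinate is 2/9.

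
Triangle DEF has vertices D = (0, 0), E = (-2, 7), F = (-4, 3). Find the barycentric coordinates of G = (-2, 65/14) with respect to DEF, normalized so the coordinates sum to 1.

Signed area of the reference triangle: [DEF] = ½·(0·(7−3) + (-2)·(3−0) + (-4)·(0−7)) = ½·(0 − 6 + 28) = 11.
[GEF] = ½·((-2)·(7−3) + (-2)·(3−(65/14)) + (-4)·(65/14−7)) = ½·(-8 + 23/7 + 66/7) = 33/14, so the D-coordinate is (33/14)/11 = 3/14.
[DGF] = ½·(0·(65/14−3) + (-2)·(3−0) + (-4)·(0−(65/14))) = ½·(0 − 6 + 130/7) = 44/7, so the E-coordinate is 4/7.
[DEG] = ½·(0·(7−(65/14)) + (-2)·(65/14−0) + (-2)·(0−7)) = ½·(0 − 65/7 + 14) = 33/14, so the F-coordinate is 3/14.

(3/14, 4/7, 3/14)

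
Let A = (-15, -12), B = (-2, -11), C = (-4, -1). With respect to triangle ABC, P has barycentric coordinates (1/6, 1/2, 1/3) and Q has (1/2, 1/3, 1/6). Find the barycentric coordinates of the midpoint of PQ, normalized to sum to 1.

Since both coordinate triples sum to 1, the midpoint's barycentrics are the componentwise average.
(1/6+1/2)/2 = 1/3; similarly 5/12 and 1/4.

(1/3, 5/12, 1/4)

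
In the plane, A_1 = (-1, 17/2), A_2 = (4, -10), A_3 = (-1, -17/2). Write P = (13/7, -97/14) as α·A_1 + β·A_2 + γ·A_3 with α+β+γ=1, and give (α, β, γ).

(1/7, 4/7, 2/7)

Signed area of the reference triangle: [A_1A_2A_3] = ½·((-1)·(-10−(-17/2)) + 4·(-17/2−(17/2)) + (-1)·(17/2−(-10))) = ½·(3/2 − 68 − 37/2) = -85/2.
[PA_2A_3] = ½·((13/7)·(-10−(-17/2)) + 4·(-17/2−(-97/14)) + (-1)·(-97/14−(-10))) = ½·(-39/14 − 44/7 − 43/14) = -85/14, so the A_1-coordinate is (-85/14)/(-85/2) = 1/7.
[A_1PA_3] = ½·((-1)·(-97/14−(-17/2)) + (13/7)·(-17/2−(17/2)) + (-1)·(17/2−(-97/14))) = ½·(-11/7 − 221/7 − 108/7) = -170/7, so the A_2-coordinate is 4/7.
[A_1A_2P] = ½·((-1)·(-10−(-97/14)) + 4·(-97/14−(17/2)) + (13/7)·(17/2−(-10))) = ½·(43/14 − 432/7 + 481/14) = -85/7, so the A_3-coordinate is 2/7.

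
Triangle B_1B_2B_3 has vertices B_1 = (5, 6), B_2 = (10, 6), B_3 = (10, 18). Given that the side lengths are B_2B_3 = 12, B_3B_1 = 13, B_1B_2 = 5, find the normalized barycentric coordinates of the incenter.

(2/5, 13/30, 1/6)

The incenter has barycentric coordinates proportional to the opposite side lengths: (12 : 13 : 5).
Normalizing by 12+13+5 = 30 gives (2/5, 13/30, 1/6).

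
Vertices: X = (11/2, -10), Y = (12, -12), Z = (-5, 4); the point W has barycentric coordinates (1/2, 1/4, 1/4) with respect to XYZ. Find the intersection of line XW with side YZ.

Line XW meets YZ where the X-coordinate vanishes; zeroing W's X-weight and renormalizing leaves Y, Z-weights 1/4 : 1/4 → (1/2, 1/2).
So V = (1/2)·Y + (1/2)·Z = (7/2, -4).

(7/2, -4)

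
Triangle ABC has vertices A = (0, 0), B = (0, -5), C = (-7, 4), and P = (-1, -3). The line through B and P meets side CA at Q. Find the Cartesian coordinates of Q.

Barycentric coordinates of P with respect to ABC: (1/7, 5/7, 1/7).
On side CA the B-coordinate is zero; dropping P's B-weight 5/7 and renormalizing the remaining 1/7 : 1/7 gives weights 1/2, 1/2 on C, A.
Q = (1/2)·(-7, 4) + (1/2)·(0, 0) = (-7/2, 2).

(-7/2, 2)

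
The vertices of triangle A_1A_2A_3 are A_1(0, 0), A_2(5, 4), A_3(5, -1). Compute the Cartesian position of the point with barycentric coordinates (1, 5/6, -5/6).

(0, 25/6)

P = 1·A_1 + (5/6)·A_2 + (-5/6)·A_3.
x-coordinate: 1·0 + (5/6)·5 + (-5/6)·5 = 0.
y-coordinate: 1·0 + (5/6)·4 + (-5/6)·(-1) = 25/6.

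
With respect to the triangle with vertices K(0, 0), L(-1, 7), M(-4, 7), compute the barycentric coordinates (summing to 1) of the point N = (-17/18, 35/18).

Signed area of the reference triangle: [KLM] = ½·(0·(7−7) + (-1)·(7−0) + (-4)·(0−7)) = ½·(0 − 7 + 28) = 21/2.
[NLM] = ½·((-17/18)·(7−7) + (-1)·(7−(35/18)) + (-4)·(35/18−7)) = ½·(0 − 91/18 + 182/9) = 91/12, so the K-coordinate is (91/12)/(21/2) = 13/18.
[KNM] = ½·(0·(35/18−7) + (-17/18)·(7−0) + (-4)·(0−(35/18))) = ½·(0 − 119/18 + 70/9) = 7/12, so the L-coordinate is 1/18.
[KLN] = ½·(0·(7−(35/18)) + (-1)·(35/18−0) + (-17/18)·(0−7)) = ½·(0 − 35/18 + 119/18) = 7/3, so the M-coordinate is 2/9.

(13/18, 1/18, 2/9)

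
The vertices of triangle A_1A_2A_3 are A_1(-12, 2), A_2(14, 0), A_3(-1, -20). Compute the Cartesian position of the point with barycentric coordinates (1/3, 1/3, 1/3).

(1/3, -6)

P = (1/3)·A_1 + (1/3)·A_2 + (1/3)·A_3.
x-coordinate: (1/3)·(-12) + (1/3)·14 + (1/3)·(-1) = 1/3.
y-coordinate: (1/3)·2 + (1/3)·0 + (1/3)·(-20) = -6.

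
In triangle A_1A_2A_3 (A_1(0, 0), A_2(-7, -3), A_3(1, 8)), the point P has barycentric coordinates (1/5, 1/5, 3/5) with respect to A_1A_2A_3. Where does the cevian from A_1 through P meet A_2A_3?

Line A_1P meets A_2A_3 where the A_1-coordinate vanishes; zeroing P's A_1-weight and renormalizing leaves A_2, A_3-weights 1/5 : 3/5 → (1/4, 3/4).
So Q = (1/4)·A_2 + (3/4)·A_3 = (-1, 21/4).

(-1, 21/4)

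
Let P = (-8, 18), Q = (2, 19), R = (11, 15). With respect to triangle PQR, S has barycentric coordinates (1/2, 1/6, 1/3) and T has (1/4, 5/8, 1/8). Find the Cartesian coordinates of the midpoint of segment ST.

(5/16, 425/24)

Barycentric coordinates of the midpoint are the average: (3/8, 19/48, 11/48).
Converting: (3/8)·P + (19/48)·Q + (11/48)·R = (5/16, 425/24).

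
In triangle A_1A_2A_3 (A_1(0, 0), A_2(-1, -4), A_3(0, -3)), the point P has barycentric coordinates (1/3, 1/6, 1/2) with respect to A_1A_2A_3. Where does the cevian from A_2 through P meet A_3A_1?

(0, -9/5)

Line A_2P meets A_3A_1 where the A_2-coordinate vanishes; zeroing P's A_2-weight and renormalizing leaves A_3, A_1-weights 1/2 : 1/3 → (3/5, 2/5).
So Q = (3/5)·A_3 + (2/5)·A_1 = (0, -9/5).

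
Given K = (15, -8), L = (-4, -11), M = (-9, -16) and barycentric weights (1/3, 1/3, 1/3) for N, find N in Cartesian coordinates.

N = (1/3)·K + (1/3)·L + (1/3)·M.
x-coordinate: (1/3)·15 + (1/3)·(-4) + (1/3)·(-9) = 2/3.
y-coordinate: (1/3)·(-8) + (1/3)·(-11) + (1/3)·(-16) = -35/3.

(2/3, -35/3)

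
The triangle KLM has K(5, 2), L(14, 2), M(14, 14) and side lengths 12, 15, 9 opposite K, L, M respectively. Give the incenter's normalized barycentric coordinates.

(1/3, 5/12, 1/4)

The incenter has barycentric coordinates proportional to the opposite side lengths: (12 : 15 : 9).
Normalizing by 12+15+9 = 36 gives (1/3, 5/12, 1/4).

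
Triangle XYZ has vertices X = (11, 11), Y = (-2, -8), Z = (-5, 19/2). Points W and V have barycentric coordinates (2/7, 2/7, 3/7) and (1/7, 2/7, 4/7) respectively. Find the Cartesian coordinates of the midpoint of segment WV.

Barycentric coordinates of the midpoint are the average: (3/14, 2/7, 1/2).
Converting: (3/14)·X + (2/7)·Y + (1/2)·Z = (-5/7, 135/28).

(-5/7, 135/28)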